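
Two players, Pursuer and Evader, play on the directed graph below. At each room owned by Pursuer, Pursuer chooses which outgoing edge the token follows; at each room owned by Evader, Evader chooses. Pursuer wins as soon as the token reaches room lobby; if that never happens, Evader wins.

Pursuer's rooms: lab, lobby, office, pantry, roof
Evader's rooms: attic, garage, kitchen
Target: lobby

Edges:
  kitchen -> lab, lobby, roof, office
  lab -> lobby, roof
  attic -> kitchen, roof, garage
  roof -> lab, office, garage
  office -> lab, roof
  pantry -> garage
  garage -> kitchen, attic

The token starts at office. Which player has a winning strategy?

Pursuer

A0 = {lobby}
A1: add {lab} — lab (Pursuer) has lab→lobby.
A2: add {office, roof} — roof (Pursuer) has roof→lab; office (Pursuer) has office→lab.
office ∈ A2, so Pursuer can force the target.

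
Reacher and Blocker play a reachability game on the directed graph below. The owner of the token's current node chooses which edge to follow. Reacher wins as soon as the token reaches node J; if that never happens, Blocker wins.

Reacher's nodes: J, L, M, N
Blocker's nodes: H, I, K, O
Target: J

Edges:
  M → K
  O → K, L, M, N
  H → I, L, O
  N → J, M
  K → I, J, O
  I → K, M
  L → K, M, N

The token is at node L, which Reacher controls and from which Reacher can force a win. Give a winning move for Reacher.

A0 = {J}
A1: add {N} — N (Reacher) has N→J.
A2: add {L} — L (Reacher) has L→N.
A3 = A2; e.g. H (Blocker) can still go to I. Fixed point.
From L, successor N is in the attractor (rank 1); the other successors K, M are not.

N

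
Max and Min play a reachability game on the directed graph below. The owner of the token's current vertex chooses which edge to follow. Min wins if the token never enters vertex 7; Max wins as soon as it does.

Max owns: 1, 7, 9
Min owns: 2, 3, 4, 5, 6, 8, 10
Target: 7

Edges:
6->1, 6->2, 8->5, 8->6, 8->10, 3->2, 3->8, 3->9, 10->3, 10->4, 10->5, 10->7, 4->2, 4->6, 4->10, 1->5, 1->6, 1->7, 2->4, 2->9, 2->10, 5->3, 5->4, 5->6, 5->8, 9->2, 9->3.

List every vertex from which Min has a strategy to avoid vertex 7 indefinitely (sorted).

A0 = {7}
A1: add {1} — 1 (Max) has 1→7.
A2 = A1; e.g. 2 (Min) can still go to 4. Fixed point.
Max's attractor = {1, 7}; Min avoids the target exactly from the complement.

2, 3, 4, 5, 6, 8, 9, 10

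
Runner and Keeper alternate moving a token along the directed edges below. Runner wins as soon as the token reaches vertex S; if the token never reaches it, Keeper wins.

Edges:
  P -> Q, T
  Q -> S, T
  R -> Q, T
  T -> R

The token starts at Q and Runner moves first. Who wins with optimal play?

Track states (vertex, player-to-move).
A0 = {(S,Runner), (S,Keeper)}
A1: add {(Q,Runner)}.
(Q,Runner) ∈ A1 ⇒ Runner forces the target.

Runner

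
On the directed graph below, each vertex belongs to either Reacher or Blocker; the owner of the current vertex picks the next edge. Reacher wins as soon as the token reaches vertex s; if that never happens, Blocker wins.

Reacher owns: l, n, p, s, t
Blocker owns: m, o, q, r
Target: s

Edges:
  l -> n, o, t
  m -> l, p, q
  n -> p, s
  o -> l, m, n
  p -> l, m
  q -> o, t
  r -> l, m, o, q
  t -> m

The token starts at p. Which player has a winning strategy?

A0 = {s}
A1: add {n} — n (Reacher) has n→s.
A2: add {l} — l (Reacher) has l→n.
A3: add {p} — p (Reacher) has p→l.
A4 = A3; e.g. m (Blocker) can still go to q. Fixed point.
p ∈ A3, so Reacher can force the target.

Reacher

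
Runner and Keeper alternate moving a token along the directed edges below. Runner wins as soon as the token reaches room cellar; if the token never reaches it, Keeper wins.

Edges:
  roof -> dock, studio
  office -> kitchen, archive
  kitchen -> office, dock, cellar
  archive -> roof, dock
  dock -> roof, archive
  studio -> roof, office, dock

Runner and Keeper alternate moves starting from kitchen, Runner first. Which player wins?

Track states (vertex, player-to-move).
A0 = {(cellar,Runner), (cellar,Keeper)}
A1: add {(kitchen,Runner)}.
(kitchen,Runner) ∈ A1 ⇒ Runner forces the target.

Runner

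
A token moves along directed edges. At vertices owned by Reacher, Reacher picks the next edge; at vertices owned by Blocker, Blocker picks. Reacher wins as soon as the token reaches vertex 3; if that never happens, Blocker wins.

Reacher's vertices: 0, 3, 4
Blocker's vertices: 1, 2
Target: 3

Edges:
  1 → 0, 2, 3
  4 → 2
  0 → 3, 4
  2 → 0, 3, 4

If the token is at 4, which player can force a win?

A0 = {3}
A1: add {0} — 0 (Reacher) has 0→3.
A2 = A1; e.g. 1 (Blocker) can still go to 2. Fixed point.
4 never enters the attractor, so Blocker can avoid the target forever.

Blocker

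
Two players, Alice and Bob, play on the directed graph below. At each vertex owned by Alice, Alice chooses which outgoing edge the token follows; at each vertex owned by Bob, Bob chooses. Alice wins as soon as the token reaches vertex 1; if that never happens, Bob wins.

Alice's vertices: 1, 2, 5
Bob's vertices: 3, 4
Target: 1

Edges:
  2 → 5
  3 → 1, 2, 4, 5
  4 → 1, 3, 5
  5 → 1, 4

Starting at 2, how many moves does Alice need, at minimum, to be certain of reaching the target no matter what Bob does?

2

A0 = {1}
A1: add {5} — 5 (Alice) has 5→1.
A2: add {2} — 2 (Alice) has 2→5.
A3 = A2; e.g. 3 (Bob) can still go to 4. Fixed point.
2 enters the attractor at level 2, so Alice can force the target in 2 moves from there.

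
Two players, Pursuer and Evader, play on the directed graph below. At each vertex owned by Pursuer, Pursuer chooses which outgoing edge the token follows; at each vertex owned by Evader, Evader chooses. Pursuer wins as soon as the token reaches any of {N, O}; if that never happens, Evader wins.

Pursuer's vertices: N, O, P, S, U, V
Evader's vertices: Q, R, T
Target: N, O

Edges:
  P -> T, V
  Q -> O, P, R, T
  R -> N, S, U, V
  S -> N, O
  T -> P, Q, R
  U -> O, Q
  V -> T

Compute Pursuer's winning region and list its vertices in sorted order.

A0 = {N, O}
A1: add {S, U} — S (Pursuer) has S→N; U (Pursuer) has U→O.
A2 = A1; e.g. P (Pursuer) has no edge into A1. Fixed point.
Pursuer's winning region = {N, O, S, U}.

N, O, S, U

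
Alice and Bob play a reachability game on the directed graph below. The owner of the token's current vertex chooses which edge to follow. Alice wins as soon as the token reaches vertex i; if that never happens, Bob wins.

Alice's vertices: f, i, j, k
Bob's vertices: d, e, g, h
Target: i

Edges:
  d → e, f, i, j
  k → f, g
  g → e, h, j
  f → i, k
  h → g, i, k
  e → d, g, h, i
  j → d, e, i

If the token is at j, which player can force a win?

A0 = {i}
A1: add {f, j} — f (Alice) has f→i; j (Alice) has j→i.
j ∈ A1, so Alice can force the target.

Alice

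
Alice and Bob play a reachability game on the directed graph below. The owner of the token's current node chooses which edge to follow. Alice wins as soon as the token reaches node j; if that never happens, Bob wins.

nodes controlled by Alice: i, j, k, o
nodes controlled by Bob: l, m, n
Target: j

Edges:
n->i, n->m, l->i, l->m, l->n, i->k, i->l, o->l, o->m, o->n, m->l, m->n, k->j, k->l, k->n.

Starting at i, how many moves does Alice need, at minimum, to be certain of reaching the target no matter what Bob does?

A0 = {j}
A1: add {k} — k (Alice) has k→j.
A2: add {i} — i (Alice) has i→k.
A3 = A2; e.g. l (Bob) can still go to m. Fixed point.
i enters the attractor at level 2, so Alice can force the target in 2 moves from there.

2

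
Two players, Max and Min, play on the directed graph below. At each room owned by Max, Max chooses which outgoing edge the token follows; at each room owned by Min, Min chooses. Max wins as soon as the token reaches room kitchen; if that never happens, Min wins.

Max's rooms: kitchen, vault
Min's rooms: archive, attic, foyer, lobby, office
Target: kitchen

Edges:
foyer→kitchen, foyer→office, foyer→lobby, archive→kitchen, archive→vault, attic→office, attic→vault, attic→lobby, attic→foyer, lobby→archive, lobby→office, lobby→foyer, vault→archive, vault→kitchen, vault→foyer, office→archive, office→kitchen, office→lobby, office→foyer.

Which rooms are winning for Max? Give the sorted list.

A0 = {kitchen}
A1: add {vault} — vault (Max) has vault→kitchen.
A2: add {archive} — archive (Min): all of {kitchen, vault} already in.
A3 = A2; e.g. office (Min) can still go to lobby. Fixed point.
Max's winning region = {archive, kitchen, vault}.

archive, kitchen, vault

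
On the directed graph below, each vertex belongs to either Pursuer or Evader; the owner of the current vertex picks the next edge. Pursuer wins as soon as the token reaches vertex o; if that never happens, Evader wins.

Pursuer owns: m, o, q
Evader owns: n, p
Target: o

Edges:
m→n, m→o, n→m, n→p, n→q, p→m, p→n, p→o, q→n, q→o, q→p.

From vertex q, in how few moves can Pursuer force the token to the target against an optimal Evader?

1

A0 = {o}
A1: add {m, q} — m (Pursuer) has m→o; q (Pursuer) has q→o.
A2 = A1; e.g. n (Evader) can still go to p. Fixed point.
q enters the attractor at level 1, so Pursuer can force the target in 1 move from there.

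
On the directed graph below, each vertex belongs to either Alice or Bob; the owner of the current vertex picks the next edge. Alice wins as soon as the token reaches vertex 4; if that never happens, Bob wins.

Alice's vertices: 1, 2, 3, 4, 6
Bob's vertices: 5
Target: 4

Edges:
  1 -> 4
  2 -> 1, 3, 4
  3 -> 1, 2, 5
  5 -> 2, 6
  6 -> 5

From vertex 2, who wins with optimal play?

Alice

A0 = {4}
A1: add {1, 2} — 1 (Alice) has 1→4; 2 (Alice) has 2→4.
2 ∈ A1, so Alice can force the target.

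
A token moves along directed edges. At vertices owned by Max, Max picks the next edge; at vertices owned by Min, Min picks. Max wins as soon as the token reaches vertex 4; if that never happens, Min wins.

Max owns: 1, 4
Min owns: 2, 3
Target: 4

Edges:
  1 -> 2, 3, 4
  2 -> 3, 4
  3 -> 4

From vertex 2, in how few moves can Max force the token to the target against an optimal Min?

A0 = {4}
A1: add {1, 3} — 1 (Max) has 1→4; 3 (Min): all of {4} already in.
A2: add {2} — 2 (Min): all of {3, 4} already in.
A2 = all vertices. Fixed point.
2 enters the attractor at level 2, so Max can force the target in 2 moves from there.

2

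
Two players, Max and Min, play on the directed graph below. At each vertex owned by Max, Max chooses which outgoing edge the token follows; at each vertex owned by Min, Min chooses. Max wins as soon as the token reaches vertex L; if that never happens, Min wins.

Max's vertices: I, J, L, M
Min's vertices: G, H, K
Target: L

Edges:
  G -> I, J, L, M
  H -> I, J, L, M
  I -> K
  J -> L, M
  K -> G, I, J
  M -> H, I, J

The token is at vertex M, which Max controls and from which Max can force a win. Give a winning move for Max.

J

A0 = {L}
A1: add {J} — J (Max) has J→L.
A2: add {M} — M (Max) has M→J.
A3 = A2; e.g. G (Min) can still go to I. Fixed point.
From M, successor J is in the attractor (rank 1); the other successors H, I are not.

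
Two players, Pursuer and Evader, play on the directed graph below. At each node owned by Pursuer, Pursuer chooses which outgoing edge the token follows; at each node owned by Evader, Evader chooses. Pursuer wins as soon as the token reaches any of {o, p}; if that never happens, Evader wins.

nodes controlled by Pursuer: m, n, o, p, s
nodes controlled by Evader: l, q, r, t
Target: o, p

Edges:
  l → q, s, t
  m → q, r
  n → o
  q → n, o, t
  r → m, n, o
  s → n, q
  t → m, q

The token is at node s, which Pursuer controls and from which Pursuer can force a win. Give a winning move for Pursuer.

A0 = {o, p}
A1: add {n} — n (Pursuer) has n→o.
A2: add {s} — s (Pursuer) has s→n.
A3 = A2; e.g. l (Evader) can still go to q. Fixed point.
From s, successor n is in the attractor (rank 1); the other successor q is not.

n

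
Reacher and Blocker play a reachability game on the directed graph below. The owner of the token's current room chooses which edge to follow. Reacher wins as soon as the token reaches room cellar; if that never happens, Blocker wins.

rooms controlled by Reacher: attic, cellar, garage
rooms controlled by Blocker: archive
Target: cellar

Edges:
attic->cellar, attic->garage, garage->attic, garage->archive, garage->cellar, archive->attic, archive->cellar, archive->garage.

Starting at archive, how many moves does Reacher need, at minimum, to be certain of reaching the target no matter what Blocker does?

A0 = {cellar}
A1: add {attic, garage} — attic (Reacher) has attic→cellar; garage (Reacher) has garage→cellar.
A2: add {archive} — archive (Blocker): all of {attic, cellar, garage} already in.
A2 = all vertices. Fixed point.
archive enters the attractor at level 2, so Reacher can force the target in 2 moves from there.

2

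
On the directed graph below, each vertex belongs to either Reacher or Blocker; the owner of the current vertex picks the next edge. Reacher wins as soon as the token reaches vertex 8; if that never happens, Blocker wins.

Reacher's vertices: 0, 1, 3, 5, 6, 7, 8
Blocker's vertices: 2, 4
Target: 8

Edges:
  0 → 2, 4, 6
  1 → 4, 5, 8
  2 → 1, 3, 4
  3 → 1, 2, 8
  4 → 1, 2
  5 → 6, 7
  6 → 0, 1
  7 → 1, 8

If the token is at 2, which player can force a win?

Blocker

A0 = {8}
A1: add {1, 3, 7} — 1 (Reacher) has 1→8; 3 (Reacher) has 3→8; 7 (Reacher) has 7→8.
A2: add {5, 6} — 5 (Reacher) has 5→7; 6 (Reacher) has 6→1.
A3: add {0} — 0 (Reacher) has 0→6.
A4 = A3; e.g. 2 (Blocker) can still go to 4. Fixed point.
2 never enters the attractor, so Blocker can avoid the target forever.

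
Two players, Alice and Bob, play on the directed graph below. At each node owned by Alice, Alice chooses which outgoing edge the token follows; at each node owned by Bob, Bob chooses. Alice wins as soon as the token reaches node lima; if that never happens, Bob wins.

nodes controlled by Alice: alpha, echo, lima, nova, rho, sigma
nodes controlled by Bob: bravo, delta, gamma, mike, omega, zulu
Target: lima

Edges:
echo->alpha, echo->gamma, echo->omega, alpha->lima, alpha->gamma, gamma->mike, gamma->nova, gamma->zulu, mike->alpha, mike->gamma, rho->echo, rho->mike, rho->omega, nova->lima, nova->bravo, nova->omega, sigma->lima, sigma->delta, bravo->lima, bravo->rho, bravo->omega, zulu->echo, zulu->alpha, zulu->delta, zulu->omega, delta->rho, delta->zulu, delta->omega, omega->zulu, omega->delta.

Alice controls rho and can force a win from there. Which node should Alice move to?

echo

A0 = {lima}
A1: add {alpha, nova, sigma} — alpha (Alice) has alpha→lima; nova (Alice) has nova→lima; sigma (Alice) has sigma→lima.
A2: add {echo} — echo (Alice) has echo→alpha.
A3: add {rho} — rho (Alice) has rho→echo.
A4 = A3; e.g. gamma (Bob) can still go to mike. Fixed point.
From rho, successor echo is in the attractor (rank 2); the other successors mike, omega are not.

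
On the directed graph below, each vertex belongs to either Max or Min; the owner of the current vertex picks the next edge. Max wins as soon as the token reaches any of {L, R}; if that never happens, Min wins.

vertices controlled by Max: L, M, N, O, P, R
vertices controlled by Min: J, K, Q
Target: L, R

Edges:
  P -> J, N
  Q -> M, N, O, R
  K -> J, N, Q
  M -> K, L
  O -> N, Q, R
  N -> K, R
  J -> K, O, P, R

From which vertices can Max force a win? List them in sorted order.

A0 = {L, R}
A1: add {M, N, O} — M (Max) has M→L; N (Max) has N→R; O (Max) has O→R.
A2: add {P, Q} — P (Max) has P→N; Q (Min): all of {M, N, O, R} already in.
A3 = A2; e.g. J (Min) can still go to K. Fixed point.
Max's winning region = {L, M, N, O, P, Q, R}.

L, M, N, O, P, Q, R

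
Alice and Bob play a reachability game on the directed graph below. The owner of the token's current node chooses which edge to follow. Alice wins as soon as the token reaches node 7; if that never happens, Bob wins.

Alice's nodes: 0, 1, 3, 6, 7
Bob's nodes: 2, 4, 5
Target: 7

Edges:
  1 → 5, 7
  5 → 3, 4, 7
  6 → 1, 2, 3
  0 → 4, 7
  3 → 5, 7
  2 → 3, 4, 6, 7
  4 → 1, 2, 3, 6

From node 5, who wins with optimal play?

Bob

A0 = {7}
A1: add {0, 1, 3} — 0 (Alice) has 0→7; 1 (Alice) has 1→7; 3 (Alice) has 3→7.
A2: add {6} — 6 (Alice) has 6→1.
A3 = A2; e.g. 2 (Bob) can still go to 4. Fixed point.
5 never enters the attractor, so Bob can avoid the target forever.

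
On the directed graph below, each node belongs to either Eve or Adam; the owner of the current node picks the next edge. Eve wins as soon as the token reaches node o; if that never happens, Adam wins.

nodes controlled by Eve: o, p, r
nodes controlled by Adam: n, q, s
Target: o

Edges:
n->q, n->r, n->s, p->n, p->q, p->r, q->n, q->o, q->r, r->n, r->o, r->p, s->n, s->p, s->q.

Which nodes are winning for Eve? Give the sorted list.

o, p, r

A0 = {o}
A1: add {r} — r (Eve) has r→o.
A2: add {p} — p (Eve) has p→r.
A3 = A2; e.g. n (Adam) can still go to q. Fixed point.
Eve's winning region = {o, p, r}.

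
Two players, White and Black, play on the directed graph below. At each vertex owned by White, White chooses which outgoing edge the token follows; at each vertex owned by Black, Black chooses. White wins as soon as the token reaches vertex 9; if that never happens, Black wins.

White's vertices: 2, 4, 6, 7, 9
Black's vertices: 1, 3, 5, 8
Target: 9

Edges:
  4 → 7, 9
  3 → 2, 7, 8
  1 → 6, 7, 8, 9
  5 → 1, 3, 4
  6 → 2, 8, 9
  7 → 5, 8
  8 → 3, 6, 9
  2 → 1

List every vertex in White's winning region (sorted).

4, 6, 9

A0 = {9}
A1: add {4, 6} — 4 (White) has 4→9; 6 (White) has 6→9.
A2 = A1; e.g. 1 (Black) can still go to 7. Fixed point.
White's winning region = {4, 6, 9}.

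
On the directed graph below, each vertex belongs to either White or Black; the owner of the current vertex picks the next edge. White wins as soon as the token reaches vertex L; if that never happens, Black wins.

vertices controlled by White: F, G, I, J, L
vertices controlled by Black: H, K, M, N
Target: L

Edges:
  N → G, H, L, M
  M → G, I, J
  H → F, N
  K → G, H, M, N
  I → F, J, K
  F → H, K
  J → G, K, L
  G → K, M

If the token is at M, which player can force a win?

Black

A0 = {L}
A1: add {J} — J (White) has J→L.
A2: add {I} — I (White) has I→J.
A3 = A2; e.g. F (White) has no edge into A2. Fixed point.
M never enters the attractor, so Black can avoid the target forever.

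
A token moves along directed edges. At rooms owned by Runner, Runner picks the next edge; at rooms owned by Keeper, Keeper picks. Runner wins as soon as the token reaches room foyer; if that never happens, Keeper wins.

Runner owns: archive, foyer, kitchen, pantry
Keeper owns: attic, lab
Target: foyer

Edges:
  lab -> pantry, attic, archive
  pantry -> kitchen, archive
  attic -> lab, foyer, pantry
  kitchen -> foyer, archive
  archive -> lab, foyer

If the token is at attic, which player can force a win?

Keeper

A0 = {foyer}
A1: add {archive, kitchen} — kitchen (Runner) has kitchen→foyer; archive (Runner) has archive→foyer.
A2: add {pantry} — pantry (Runner) has pantry→kitchen.
A3 = A2; e.g. lab (Keeper) can still go to attic. Fixed point.
attic never enters the attractor, so Keeper can avoid the target forever.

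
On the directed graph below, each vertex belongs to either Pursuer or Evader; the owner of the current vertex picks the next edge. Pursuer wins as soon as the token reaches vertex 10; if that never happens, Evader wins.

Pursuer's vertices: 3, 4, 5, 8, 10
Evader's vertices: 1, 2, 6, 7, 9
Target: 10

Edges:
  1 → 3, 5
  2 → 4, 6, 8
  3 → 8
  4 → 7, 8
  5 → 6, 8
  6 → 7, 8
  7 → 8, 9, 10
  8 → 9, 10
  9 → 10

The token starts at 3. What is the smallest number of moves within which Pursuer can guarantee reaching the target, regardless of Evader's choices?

A0 = {10}
A1: add {8, 9} — 8 (Pursuer) has 8→10; 9 (Evader): all of {10} already in.
A2: add {3, 4, 5, 7} — 3 (Pursuer) has 3→8; 4 (Pursuer) has 4→8; 5 (Pursuer) has 5→8; 7 (Evader): all of {8, 9, 10} already in.
3 enters the attractor at level 2, so Pursuer can force the target in 2 moves from there.

2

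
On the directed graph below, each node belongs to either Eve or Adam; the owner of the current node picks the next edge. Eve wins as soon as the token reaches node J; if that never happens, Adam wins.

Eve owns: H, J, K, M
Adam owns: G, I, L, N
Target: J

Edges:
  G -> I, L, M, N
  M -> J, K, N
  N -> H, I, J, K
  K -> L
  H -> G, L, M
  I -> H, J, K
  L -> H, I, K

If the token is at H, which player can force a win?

Eve

A0 = {J}
A1: add {M} — M (Eve) has M→J.
A2: add {H} — H (Eve) has H→M.
A3 = A2; e.g. G (Adam) can still go to I. Fixed point.
H ∈ A2, so Eve can force the target.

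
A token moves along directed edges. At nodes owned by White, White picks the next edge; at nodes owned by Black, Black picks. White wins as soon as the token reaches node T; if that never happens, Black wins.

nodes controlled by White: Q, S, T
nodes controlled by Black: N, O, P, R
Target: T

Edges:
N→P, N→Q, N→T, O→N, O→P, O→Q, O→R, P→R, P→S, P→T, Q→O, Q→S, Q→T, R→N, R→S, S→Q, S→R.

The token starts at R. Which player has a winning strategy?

A0 = {T}
A1: add {Q} — Q (White) has Q→T.
A2: add {S} — S (White) has S→Q.
A3 = A2; e.g. N (Black) can still go to P. Fixed point.
R never enters the attractor, so Black can avoid the target forever.

Black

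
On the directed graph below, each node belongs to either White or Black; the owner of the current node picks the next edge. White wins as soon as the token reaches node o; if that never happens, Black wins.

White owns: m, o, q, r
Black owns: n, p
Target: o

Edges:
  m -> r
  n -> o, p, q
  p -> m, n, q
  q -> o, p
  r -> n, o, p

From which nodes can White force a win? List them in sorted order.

A0 = {o}
A1: add {q, r} — q (White) has q→o; r (White) has r→o.
A2: add {m} — m (White) has m→r.
A3 = A2; e.g. n (Black) can still go to p. Fixed point.
White's winning region = {m, o, q, r}.

m, o, q, r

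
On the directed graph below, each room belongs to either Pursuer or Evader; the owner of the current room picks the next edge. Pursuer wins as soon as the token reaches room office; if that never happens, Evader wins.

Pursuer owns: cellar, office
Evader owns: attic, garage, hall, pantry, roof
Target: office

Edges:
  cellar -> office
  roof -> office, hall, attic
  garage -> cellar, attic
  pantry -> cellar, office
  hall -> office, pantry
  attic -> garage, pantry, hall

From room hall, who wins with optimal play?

Pursuer

A0 = {office}
A1: add {cellar} — cellar (Pursuer) has cellar→office.
A2: add {pantry} — pantry (Evader): all of {cellar, office} already in.
A3: add {hall} — hall (Evader): all of {office, pantry} already in.
A4 = A3; e.g. roof (Evader) can still go to attic. Fixed point.
hall ∈ A3, so Pursuer can force the target.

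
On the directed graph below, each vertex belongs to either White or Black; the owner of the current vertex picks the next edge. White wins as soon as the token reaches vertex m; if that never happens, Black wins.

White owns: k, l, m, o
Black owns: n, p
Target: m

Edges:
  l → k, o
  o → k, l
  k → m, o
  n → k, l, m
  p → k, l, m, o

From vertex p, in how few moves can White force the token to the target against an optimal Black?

A0 = {m}
A1: add {k} — k (White) has k→m.
A2: add {l, o} — l (White) has l→k; o (White) has o→k.
A3: add {n, p} — n (Black): all of {k, l, m} already in; p (Black): all of {k, l, m, o} already in.
A3 = all vertices. Fixed point.
p enters the attractor at level 3, so White can force the target in 3 moves from there.

3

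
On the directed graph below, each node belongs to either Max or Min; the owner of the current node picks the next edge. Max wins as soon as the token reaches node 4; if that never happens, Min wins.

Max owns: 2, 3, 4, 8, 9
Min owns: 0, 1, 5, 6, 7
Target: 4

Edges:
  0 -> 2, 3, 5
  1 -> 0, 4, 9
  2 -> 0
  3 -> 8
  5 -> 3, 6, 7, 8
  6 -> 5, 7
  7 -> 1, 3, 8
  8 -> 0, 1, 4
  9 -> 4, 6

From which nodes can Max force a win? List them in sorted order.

A0 = {4}
A1: add {8, 9} — 8 (Max) has 8→4; 9 (Max) has 9→4.
A2: add {3} — 3 (Max) has 3→8.
A3 = A2; e.g. 0 (Min) can still go to 2. Fixed point.
Max's winning region = {3, 4, 8, 9}.

3, 4, 8, 9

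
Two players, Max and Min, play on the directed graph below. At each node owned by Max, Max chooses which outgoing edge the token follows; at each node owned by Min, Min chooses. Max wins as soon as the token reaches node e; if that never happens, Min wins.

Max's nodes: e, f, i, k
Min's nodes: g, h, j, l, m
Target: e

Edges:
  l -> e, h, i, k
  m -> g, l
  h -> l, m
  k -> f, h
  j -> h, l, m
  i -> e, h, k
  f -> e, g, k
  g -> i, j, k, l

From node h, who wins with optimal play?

A0 = {e}
A1: add {f, i} — f (Max) has f→e; i (Max) has i→e.
A2: add {k} — k (Max) has k→f.
A3 = A2; e.g. g (Min) can still go to j. Fixed point.
h never enters the attractor, so Min can avoid the target forever.

Min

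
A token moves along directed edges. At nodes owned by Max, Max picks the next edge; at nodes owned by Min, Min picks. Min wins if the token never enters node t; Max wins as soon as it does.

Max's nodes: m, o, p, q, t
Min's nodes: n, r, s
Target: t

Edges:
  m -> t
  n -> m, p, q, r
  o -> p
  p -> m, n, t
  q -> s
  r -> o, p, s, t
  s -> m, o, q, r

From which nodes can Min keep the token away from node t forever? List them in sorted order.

A0 = {t}
A1: add {m, p} — m (Max) has m→t; p (Max) has p→t.
A2: add {o} — o (Max) has o→p.
A3 = A2; e.g. n (Min) can still go to q. Fixed point.
Max's attractor = {m, o, p, t}; Min avoids the target exactly from the complement.

n, q, r, s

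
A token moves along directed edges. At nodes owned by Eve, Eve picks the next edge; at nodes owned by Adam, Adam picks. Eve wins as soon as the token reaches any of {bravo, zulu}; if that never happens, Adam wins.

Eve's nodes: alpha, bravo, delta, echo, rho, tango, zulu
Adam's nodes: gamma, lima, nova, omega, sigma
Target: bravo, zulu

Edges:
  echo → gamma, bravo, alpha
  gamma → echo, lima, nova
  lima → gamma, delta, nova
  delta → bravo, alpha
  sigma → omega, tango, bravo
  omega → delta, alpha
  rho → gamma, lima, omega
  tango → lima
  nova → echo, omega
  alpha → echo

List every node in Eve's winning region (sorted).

alpha, bravo, delta, echo, nova, omega, rho, zulu

A0 = {bravo, zulu}
A1: add {delta, echo} — echo (Eve) has echo→bravo; delta (Eve) has delta→bravo.
A2: add {alpha} — alpha (Eve) has alpha→echo.
A3: add {omega} — omega (Adam): all of {delta, alpha} already in.
A4: add {nova, rho} — rho (Eve) has rho→omega; nova (Adam): all of {echo, omega} already in.
A5 = A4; e.g. gamma (Adam) can still go to lima. Fixed point.
Eve's winning region = {alpha, bravo, delta, echo, nova, omega, rho, zulu}.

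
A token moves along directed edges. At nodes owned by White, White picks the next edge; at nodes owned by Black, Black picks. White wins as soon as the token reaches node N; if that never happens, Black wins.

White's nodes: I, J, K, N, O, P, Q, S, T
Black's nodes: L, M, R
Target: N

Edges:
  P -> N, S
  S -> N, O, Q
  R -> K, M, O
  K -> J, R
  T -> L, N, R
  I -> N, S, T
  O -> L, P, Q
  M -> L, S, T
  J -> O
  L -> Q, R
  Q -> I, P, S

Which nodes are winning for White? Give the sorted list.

A0 = {N}
A1: add {I, P, S, T} — I (White) has I→N; P (White) has P→N; S (White) has S→N; T (White) has T→N.
A2: add {O, Q} — O (White) has O→P; Q (White) has Q→I.
A3: add {J} — J (White) has J→O.
A4: add {K} — K (White) has K→J.
A5 = A4; e.g. L (Black) can still go to R. Fixed point.
White's winning region = {I, J, K, N, O, P, Q, S, T}.

I, J, K, N, O, P, Q, S, T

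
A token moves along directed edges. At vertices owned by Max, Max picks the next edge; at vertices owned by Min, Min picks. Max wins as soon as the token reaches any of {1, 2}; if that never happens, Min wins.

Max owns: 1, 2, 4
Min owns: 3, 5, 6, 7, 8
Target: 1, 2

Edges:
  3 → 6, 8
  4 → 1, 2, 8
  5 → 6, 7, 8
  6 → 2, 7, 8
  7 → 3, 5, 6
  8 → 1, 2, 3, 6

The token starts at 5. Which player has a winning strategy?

A0 = {1, 2}
A1: add {4} — 4 (Max) has 4→1.
A2 = A1; e.g. 3 (Min) can still go to 6. Fixed point.
5 never enters the attractor, so Min can avoid the target forever.

Min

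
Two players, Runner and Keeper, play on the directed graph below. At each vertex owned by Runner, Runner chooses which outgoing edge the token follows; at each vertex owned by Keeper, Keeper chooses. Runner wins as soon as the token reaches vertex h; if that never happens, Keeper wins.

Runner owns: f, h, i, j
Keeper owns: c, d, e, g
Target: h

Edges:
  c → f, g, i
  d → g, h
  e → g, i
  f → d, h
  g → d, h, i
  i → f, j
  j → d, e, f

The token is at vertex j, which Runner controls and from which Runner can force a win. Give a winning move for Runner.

f

A0 = {h}
A1: add {f} — f (Runner) has f→h.
A2: add {i, j} — i (Runner) has i→f; j (Runner) has j→f.
A3 = A2; e.g. c (Keeper) can still go to g. Fixed point.
From j, successor f is in the attractor (rank 1); the other successors d, e are not.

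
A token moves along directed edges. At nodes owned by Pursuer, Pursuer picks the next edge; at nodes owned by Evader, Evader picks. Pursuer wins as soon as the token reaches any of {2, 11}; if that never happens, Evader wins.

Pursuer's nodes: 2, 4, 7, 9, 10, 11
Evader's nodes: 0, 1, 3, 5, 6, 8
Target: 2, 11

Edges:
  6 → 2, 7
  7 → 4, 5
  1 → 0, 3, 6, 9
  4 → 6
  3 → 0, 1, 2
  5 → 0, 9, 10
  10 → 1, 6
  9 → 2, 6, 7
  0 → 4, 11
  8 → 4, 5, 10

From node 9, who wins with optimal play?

A0 = {2, 11}
A1: add {9} — 9 (Pursuer) has 9→2.
A2 = A1; e.g. 0 (Evader) can still go to 4. Fixed point.
9 ∈ A1, so Pursuer can force the target.

Pursuer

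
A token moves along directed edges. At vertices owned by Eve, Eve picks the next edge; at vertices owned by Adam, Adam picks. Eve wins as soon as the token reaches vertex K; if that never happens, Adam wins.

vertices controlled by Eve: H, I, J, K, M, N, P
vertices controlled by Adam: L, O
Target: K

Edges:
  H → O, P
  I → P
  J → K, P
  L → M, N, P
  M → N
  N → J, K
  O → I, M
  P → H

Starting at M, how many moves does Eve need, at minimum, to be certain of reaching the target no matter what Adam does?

2

A0 = {K}
A1: add {J, N} — J (Eve) has J→K; N (Eve) has N→K.
A2: add {M} — M (Eve) has M→N.
A3 = A2; e.g. H (Eve) has no edge into A2. Fixed point.
M enters the attractor at level 2, so Eve can force the target in 2 moves from there.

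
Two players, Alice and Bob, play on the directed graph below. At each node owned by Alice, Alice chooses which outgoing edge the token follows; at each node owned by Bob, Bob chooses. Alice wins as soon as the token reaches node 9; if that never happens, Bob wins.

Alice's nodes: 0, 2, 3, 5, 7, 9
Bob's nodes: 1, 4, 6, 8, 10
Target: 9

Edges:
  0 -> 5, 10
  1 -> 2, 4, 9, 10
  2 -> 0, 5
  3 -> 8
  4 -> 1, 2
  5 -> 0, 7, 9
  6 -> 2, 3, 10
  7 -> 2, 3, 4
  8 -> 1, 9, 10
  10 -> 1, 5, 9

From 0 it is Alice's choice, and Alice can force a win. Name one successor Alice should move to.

5

A0 = {9}
A1: add {5} — 5 (Alice) has 5→9.
A2: add {0, 2} — 0 (Alice) has 0→5; 2 (Alice) has 2→5.
A3: add {7} — 7 (Alice) has 7→2.
A4 = A3; e.g. 1 (Bob) can still go to 4. Fixed point.
From 0, successor 5 is in the attractor (rank 1); the other successor 10 is not.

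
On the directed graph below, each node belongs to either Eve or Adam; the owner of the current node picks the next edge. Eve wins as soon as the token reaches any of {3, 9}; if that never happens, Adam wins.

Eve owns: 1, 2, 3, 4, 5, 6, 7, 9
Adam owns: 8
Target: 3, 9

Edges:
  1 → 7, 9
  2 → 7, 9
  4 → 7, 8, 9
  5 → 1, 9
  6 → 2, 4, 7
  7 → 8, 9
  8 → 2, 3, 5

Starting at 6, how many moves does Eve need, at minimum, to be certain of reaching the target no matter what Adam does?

2

A0 = {3, 9}
A1: add {1, 2, 4, 5, 7} — 1 (Eve) has 1→9; 2 (Eve) has 2→9; 4 (Eve) has 4→9; 5 (Eve) has 5→9; 7 (Eve) has 7→9.
A2: add {6, 8} — 6 (Eve) has 6→2; 8 (Adam): all of {2, 3, 5} already in.
A2 = all vertices. Fixed point.
6 enters the attractor at level 2, so Eve can force the target in 2 moves from there.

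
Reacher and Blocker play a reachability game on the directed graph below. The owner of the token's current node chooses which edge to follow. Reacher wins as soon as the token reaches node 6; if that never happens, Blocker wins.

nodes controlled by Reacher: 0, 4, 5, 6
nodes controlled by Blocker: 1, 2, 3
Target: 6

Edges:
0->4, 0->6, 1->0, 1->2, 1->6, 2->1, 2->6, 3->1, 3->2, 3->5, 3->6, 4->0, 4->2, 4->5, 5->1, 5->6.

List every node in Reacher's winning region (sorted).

0, 4, 5, 6

A0 = {6}
A1: add {0, 5} — 0 (Reacher) has 0→6; 5 (Reacher) has 5→6.
A2: add {4} — 4 (Reacher) has 4→0.
A3 = A2; e.g. 1 (Blocker) can still go to 2. Fixed point.
Reacher's winning region = {0, 4, 5, 6}.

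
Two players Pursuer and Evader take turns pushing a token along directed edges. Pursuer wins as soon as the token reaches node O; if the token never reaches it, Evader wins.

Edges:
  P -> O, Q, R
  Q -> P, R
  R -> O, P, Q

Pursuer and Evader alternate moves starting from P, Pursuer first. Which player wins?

Track states (vertex, player-to-move).
A0 = {(O,Pursuer), (O,Evader)}
A1: add {(P,Pursuer), (R,Pursuer)}.
(P,Pursuer) ∈ A1 ⇒ Pursuer forces the target.

Pursuer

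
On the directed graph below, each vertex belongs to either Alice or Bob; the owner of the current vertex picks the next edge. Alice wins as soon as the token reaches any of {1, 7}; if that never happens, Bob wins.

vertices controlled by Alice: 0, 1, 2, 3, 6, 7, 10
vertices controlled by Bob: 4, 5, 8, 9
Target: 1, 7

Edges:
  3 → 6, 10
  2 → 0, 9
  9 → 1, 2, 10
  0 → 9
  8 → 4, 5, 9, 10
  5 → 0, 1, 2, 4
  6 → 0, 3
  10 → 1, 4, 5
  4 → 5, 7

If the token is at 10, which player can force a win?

Alice

A0 = {1, 7}
A1: add {10} — 10 (Alice) has 10→1.
10 ∈ A1, so Alice can force the target.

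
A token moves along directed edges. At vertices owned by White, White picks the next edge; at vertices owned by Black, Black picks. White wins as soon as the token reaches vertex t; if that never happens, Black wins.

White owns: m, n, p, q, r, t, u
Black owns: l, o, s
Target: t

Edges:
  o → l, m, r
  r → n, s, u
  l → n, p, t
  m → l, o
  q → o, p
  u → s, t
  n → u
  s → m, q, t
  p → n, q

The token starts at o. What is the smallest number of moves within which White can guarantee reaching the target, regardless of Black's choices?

A0 = {t}
A1: add {u} — u (White) has u→t.
A2: add {n, r} — n (White) has n→u; r (White) has r→u.
A3: add {p} — p (White) has p→n.
A4: add {l, q} — l (Black): all of {n, p, t} already in; q (White) has q→p.
A5: add {m} — m (White) has m→l.
A6: add {o, s} — o (Black): all of {l, m, r} already in; s (Black): all of {m, q, t} already in.
A6 = all vertices. Fixed point.
o enters the attractor at level 6, so White can force the target in 6 moves from there.

6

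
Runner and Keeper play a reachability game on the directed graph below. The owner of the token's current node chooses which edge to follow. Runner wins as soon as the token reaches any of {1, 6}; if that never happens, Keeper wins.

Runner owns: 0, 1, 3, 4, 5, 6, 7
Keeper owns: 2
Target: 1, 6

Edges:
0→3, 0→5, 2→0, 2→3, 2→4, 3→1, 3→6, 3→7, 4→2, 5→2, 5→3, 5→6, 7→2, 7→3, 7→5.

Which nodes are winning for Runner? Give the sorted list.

A0 = {1, 6}
A1: add {3, 5} — 3 (Runner) has 3→1; 5 (Runner) has 5→6.
A2: add {0, 7} — 0 (Runner) has 0→3; 7 (Runner) has 7→3.
A3 = A2; e.g. 2 (Keeper) can still go to 4. Fixed point.
Runner's winning region = {0, 1, 3, 5, 6, 7}.

0, 1, 3, 5, 6, 7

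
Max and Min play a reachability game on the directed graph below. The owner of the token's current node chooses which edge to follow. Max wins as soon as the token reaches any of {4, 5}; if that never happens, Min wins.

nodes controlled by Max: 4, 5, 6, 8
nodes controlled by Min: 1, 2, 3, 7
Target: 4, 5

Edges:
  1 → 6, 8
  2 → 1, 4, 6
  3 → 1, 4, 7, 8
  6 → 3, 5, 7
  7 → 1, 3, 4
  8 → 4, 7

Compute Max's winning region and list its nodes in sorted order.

1, 2, 4, 5, 6, 8

A0 = {4, 5}
A1: add {6, 8} — 6 (Max) has 6→5; 8 (Max) has 8→4.
A2: add {1} — 1 (Min): all of {6, 8} already in.
A3: add {2} — 2 (Min): all of {1, 4, 6} already in.
A4 = A3; e.g. 3 (Min) can still go to 7. Fixed point.
Max's winning region = {1, 2, 4, 5, 6, 8}.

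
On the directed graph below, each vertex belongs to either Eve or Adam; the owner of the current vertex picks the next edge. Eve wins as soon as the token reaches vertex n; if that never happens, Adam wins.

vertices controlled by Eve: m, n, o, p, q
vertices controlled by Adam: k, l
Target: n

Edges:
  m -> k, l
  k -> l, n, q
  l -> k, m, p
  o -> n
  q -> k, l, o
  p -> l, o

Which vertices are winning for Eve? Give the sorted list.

A0 = {n}
A1: add {o} — o (Eve) has o→n.
A2: add {p, q} — p (Eve) has p→o; q (Eve) has q→o.
A3 = A2; e.g. k (Adam) can still go to l. Fixed point.
Eve's winning region = {n, o, p, q}.

n, o, p, q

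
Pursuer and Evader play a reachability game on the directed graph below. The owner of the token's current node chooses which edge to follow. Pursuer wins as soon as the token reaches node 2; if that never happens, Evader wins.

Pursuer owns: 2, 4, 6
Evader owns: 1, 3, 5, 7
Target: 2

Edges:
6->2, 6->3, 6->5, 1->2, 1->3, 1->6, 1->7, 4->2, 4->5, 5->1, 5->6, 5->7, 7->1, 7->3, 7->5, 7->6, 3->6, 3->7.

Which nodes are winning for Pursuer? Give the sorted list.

2, 4, 6

A0 = {2}
A1: add {4, 6} — 4 (Pursuer) has 4→2; 6 (Pursuer) has 6→2.
A2 = A1; e.g. 1 (Evader) can still go to 3. Fixed point.
Pursuer's winning region = {2, 4, 6}.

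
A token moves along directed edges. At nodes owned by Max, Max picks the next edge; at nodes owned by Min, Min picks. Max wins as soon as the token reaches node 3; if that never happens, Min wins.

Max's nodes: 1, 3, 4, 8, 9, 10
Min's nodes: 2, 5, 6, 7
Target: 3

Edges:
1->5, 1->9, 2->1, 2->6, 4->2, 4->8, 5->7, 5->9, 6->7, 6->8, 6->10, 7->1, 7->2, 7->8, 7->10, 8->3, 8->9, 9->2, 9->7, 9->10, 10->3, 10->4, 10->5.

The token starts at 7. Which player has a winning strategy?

A0 = {3}
A1: add {8, 10} — 8 (Max) has 8→3; 10 (Max) has 10→3.
A2: add {4, 9} — 4 (Max) has 4→8; 9 (Max) has 9→10.
A3: add {1} — 1 (Max) has 1→9.
A4 = A3; e.g. 2 (Min) can still go to 6. Fixed point.
7 never enters the attractor, so Min can avoid the target forever.

Min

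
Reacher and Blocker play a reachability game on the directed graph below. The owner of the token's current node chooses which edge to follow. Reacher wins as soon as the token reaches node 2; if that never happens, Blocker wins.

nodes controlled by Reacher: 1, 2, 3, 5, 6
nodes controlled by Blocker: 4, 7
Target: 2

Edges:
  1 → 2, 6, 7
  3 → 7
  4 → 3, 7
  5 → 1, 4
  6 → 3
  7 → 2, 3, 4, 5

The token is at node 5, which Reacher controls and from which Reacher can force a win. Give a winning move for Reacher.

1

A0 = {2}
A1: add {1} — 1 (Reacher) has 1→2.
A2: add {5} — 5 (Reacher) has 5→1.
A3 = A2; e.g. 3 (Reacher) has no edge into A2. Fixed point.
From 5, successor 1 is in the attractor (rank 1); the other successor 4 is not.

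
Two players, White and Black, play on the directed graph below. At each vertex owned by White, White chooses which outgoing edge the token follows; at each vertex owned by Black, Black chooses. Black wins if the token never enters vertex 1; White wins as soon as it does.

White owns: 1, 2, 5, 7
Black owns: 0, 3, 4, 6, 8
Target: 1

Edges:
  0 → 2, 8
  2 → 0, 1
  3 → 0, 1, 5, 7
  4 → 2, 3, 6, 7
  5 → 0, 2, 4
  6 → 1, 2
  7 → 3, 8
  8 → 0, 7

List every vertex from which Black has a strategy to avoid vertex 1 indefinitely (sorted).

A0 = {1}
A1: add {2} — 2 (White) has 2→1.
A2: add {5, 6} — 5 (White) has 5→2; 6 (Black): all of {1, 2} already in.
A3 = A2; e.g. 0 (Black) can still go to 8. Fixed point.
White's attractor = {1, 2, 5, 6}; Black avoids the target exactly from the complement.

0, 3, 4, 7, 8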